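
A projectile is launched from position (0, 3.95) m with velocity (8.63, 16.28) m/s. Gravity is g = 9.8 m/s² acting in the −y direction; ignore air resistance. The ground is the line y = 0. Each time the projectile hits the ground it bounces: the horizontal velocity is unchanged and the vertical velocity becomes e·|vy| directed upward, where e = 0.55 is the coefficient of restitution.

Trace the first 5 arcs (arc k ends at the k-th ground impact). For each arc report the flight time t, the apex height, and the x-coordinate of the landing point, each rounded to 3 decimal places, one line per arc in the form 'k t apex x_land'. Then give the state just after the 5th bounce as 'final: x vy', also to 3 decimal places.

1 3.550 17.472 30.633
2 2.077 5.285 48.559
3 1.142 1.599 58.418
4 0.628 0.484 63.840
5 0.346 0.146 66.823
final: 66.823 0.931

Arc 1: start y=3.950, vy=16.280 → t=3.550, apex=17.472, x_land=30.633, impact vy=-18.506
  bounce: vy ← 0.55·18.506 = 10.178
Arc 2: start y=0.000, vy=10.178 → t=2.077, apex=5.285, x_land=48.559, impact vy=-10.178
  bounce: vy ← 0.55·10.178 = 5.598
Arc 3: start y=0.000, vy=5.598 → t=1.142, apex=1.599, x_land=58.418, impact vy=-5.598
  bounce: vy ← 0.55·5.598 = 3.079
Arc 4: start y=0.000, vy=3.079 → t=0.628, apex=0.484, x_land=63.840, impact vy=-3.079
  bounce: vy ← 0.55·3.079 = 1.693
Arc 5: start y=0.000, vy=1.693 → t=0.346, apex=0.146, x_land=66.823, impact vy=-1.693
  bounce: vy ← 0.55·1.693 = 0.931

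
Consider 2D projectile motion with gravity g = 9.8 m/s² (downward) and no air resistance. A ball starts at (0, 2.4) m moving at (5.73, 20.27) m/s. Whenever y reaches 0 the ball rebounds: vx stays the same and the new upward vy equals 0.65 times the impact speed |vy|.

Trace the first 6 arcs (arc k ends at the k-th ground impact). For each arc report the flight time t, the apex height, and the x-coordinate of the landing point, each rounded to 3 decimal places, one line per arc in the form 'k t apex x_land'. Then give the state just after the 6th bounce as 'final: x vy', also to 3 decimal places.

Arc 1: start y=2.400, vy=20.270 → t=4.252, apex=23.363, x_land=24.364, impact vy=-21.399
  bounce: vy ← 0.65·21.399 = 13.909
Arc 2: start y=0.000, vy=13.909 → t=2.839, apex=9.871, x_land=40.629, impact vy=-13.909
  bounce: vy ← 0.65·13.909 = 9.041
Arc 3: start y=0.000, vy=9.041 → t=1.845, apex=4.170, x_land=51.201, impact vy=-9.041
  bounce: vy ← 0.65·9.041 = 5.877
Arc 4: start y=0.000, vy=5.877 → t=1.199, apex=1.762, x_land=58.073, impact vy=-5.877
  bounce: vy ← 0.65·5.877 = 3.820
Arc 5: start y=0.000, vy=3.820 → t=0.780, apex=0.744, x_land=62.540, impact vy=-3.820
  bounce: vy ← 0.65·3.820 = 2.483
Arc 6: start y=0.000, vy=2.483 → t=0.507, apex=0.315, x_land=65.444, impact vy=-2.483
  bounce: vy ← 0.65·2.483 = 1.614

1 4.252 23.363 24.364
2 2.839 9.871 40.629
3 1.845 4.170 51.201
4 1.199 1.762 58.073
5 0.780 0.744 62.540
6 0.507 0.315 65.444
final: 65.444 1.614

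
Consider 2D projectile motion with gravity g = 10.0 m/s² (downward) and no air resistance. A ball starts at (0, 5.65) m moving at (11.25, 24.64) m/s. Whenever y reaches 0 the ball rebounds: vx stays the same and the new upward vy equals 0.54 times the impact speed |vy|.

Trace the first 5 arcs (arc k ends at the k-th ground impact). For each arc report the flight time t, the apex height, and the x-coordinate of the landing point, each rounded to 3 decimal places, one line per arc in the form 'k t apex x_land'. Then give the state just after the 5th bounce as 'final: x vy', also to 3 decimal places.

Arc 1: start y=5.650, vy=24.640 → t=5.148, apex=36.006, x_land=57.910, impact vy=-26.835
  bounce: vy ← 0.54·26.835 = 14.491
Arc 2: start y=0.000, vy=14.491 → t=2.898, apex=10.499, x_land=90.514, impact vy=-14.491
  bounce: vy ← 0.54·14.491 = 7.825
Arc 3: start y=0.000, vy=7.825 → t=1.565, apex=3.062, x_land=108.121, impact vy=-7.825
  bounce: vy ← 0.54·7.825 = 4.226
Arc 4: start y=0.000, vy=4.226 → t=0.845, apex=0.893, x_land=117.629, impact vy=-4.226
  bounce: vy ← 0.54·4.226 = 2.282
Arc 5: start y=0.000, vy=2.282 → t=0.456, apex=0.260, x_land=122.763, impact vy=-2.282
  bounce: vy ← 0.54·2.282 = 1.232

1 5.148 36.006 57.910
2 2.898 10.499 90.514
3 1.565 3.062 108.121
4 0.845 0.893 117.629
5 0.456 0.260 122.763
final: 122.763 1.232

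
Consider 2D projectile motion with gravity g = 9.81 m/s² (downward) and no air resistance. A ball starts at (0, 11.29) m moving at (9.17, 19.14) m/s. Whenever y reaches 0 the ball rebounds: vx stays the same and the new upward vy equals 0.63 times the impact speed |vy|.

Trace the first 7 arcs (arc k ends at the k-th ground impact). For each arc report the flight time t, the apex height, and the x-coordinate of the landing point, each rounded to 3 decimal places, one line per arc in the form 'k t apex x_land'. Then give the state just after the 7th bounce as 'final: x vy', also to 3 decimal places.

1 4.423 29.962 40.555
2 3.114 11.892 69.112
3 1.962 4.720 87.102
4 1.236 1.873 98.436
5 0.779 0.744 105.577
6 0.491 0.295 110.075
7 0.309 0.117 112.909
final: 112.909 0.955

Arc 1: start y=11.290, vy=19.140 → t=4.423, apex=29.962, x_land=40.555, impact vy=-24.246
  bounce: vy ← 0.63·24.246 = 15.275
Arc 2: start y=0.000, vy=15.275 → t=3.114, apex=11.892, x_land=69.112, impact vy=-15.275
  bounce: vy ← 0.63·15.275 = 9.623
Arc 3: start y=0.000, vy=9.623 → t=1.962, apex=4.720, x_land=87.102, impact vy=-9.623
  bounce: vy ← 0.63·9.623 = 6.063
Arc 4: start y=0.000, vy=6.063 → t=1.236, apex=1.873, x_land=98.436, impact vy=-6.063
  bounce: vy ← 0.63·6.063 = 3.819
Arc 5: start y=0.000, vy=3.819 → t=0.779, apex=0.744, x_land=105.577, impact vy=-3.819
  bounce: vy ← 0.63·3.819 = 2.406
Arc 6: start y=0.000, vy=2.406 → t=0.491, apex=0.295, x_land=110.075, impact vy=-2.406
  bounce: vy ← 0.63·2.406 = 1.516
Arc 7: start y=0.000, vy=1.516 → t=0.309, apex=0.117, x_land=112.909, impact vy=-1.516
  bounce: vy ← 0.63·1.516 = 0.955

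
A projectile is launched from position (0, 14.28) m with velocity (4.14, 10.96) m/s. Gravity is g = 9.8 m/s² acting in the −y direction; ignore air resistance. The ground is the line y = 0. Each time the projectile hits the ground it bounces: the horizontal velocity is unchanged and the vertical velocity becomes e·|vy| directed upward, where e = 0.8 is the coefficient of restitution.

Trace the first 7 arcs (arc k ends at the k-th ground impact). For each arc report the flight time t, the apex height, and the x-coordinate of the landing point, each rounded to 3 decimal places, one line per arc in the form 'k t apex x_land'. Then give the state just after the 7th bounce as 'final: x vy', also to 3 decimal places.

Arc 1: start y=14.280, vy=10.960 → t=3.159, apex=20.409, x_land=13.079, impact vy=-20.000
  bounce: vy ← 0.8·20.000 = 16.000
Arc 2: start y=0.000, vy=16.000 → t=3.265, apex=13.062, x_land=26.598, impact vy=-16.000
  bounce: vy ← 0.8·16.000 = 12.800
Arc 3: start y=0.000, vy=12.800 → t=2.612, apex=8.359, x_land=37.412, impact vy=-12.800
  bounce: vy ← 0.8·12.800 = 10.240
Arc 4: start y=0.000, vy=10.240 → t=2.090, apex=5.350, x_land=46.064, impact vy=-10.240
  bounce: vy ← 0.8·10.240 = 8.192
Arc 5: start y=0.000, vy=8.192 → t=1.672, apex=3.424, x_land=52.986, impact vy=-8.192
  bounce: vy ← 0.8·8.192 = 6.554
Arc 6: start y=0.000, vy=6.554 → t=1.337, apex=2.191, x_land=58.523, impact vy=-6.554
  bounce: vy ← 0.8·6.554 = 5.243
Arc 7: start y=0.000, vy=5.243 → t=1.070, apex=1.402, x_land=62.953, impact vy=-5.243
  bounce: vy ← 0.8·5.243 = 4.194

1 3.159 20.409 13.079
2 3.265 13.062 26.598
3 2.612 8.359 37.412
4 2.090 5.350 46.064
5 1.672 3.424 52.986
6 1.337 2.191 58.523
7 1.070 1.402 62.953
final: 62.953 4.194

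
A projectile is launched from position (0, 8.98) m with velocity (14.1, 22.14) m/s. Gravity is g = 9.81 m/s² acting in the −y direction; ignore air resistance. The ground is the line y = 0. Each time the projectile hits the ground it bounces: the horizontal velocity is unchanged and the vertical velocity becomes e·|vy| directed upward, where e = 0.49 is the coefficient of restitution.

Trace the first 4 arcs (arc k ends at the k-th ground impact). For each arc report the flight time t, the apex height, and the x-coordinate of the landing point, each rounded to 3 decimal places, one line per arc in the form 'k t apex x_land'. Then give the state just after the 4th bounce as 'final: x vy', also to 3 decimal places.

Arc 1: start y=8.980, vy=22.140 → t=4.888, apex=33.964, x_land=68.925, impact vy=-25.814
  bounce: vy ← 0.49·25.814 = 12.649
Arc 2: start y=0.000, vy=12.649 → t=2.579, apex=8.155, x_land=105.286, impact vy=-12.649
  bounce: vy ← 0.49·12.649 = 6.198
Arc 3: start y=0.000, vy=6.198 → t=1.264, apex=1.958, x_land=123.102, impact vy=-6.198
  bounce: vy ← 0.49·6.198 = 3.037
Arc 4: start y=0.000, vy=3.037 → t=0.619, apex=0.470, x_land=131.833, impact vy=-3.037
  bounce: vy ← 0.49·3.037 = 1.488

1 4.888 33.964 68.925
2 2.579 8.155 105.286
3 1.264 1.958 123.102
4 0.619 0.470 131.833
final: 131.833 1.488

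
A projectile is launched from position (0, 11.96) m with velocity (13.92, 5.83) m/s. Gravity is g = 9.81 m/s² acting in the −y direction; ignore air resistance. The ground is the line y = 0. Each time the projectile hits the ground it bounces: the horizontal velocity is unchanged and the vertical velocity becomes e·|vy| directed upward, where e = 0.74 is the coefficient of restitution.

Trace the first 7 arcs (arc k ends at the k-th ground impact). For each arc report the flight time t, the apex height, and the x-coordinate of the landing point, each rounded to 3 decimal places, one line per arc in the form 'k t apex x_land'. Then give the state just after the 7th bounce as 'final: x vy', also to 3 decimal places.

Arc 1: start y=11.960, vy=5.830 → t=2.265, apex=13.692, x_land=31.530, impact vy=-16.390
  bounce: vy ← 0.74·16.390 = 12.129
Arc 2: start y=0.000, vy=12.129 → t=2.473, apex=7.498, x_land=65.951, impact vy=-12.129
  bounce: vy ← 0.74·12.129 = 8.975
Arc 3: start y=0.000, vy=8.975 → t=1.830, apex=4.106, x_land=91.422, impact vy=-8.975
  bounce: vy ← 0.74·8.975 = 6.642
Arc 4: start y=0.000, vy=6.642 → t=1.354, apex=2.248, x_land=110.271, impact vy=-6.642
  bounce: vy ← 0.74·6.642 = 4.915
Arc 5: start y=0.000, vy=4.915 → t=1.002, apex=1.231, x_land=124.219, impact vy=-4.915
  bounce: vy ← 0.74·4.915 = 3.637
Arc 6: start y=0.000, vy=3.637 → t=0.741, apex=0.674, x_land=134.541, impact vy=-3.637
  bounce: vy ← 0.74·3.637 = 2.691
Arc 7: start y=0.000, vy=2.691 → t=0.549, apex=0.369, x_land=142.178, impact vy=-2.691
  bounce: vy ← 0.74·2.691 = 1.992

1 2.265 13.692 31.530
2 2.473 7.498 65.951
3 1.830 4.106 91.422
4 1.354 2.248 110.271
5 1.002 1.231 124.219
6 0.741 0.674 134.541
7 0.549 0.369 142.178
final: 142.178 1.992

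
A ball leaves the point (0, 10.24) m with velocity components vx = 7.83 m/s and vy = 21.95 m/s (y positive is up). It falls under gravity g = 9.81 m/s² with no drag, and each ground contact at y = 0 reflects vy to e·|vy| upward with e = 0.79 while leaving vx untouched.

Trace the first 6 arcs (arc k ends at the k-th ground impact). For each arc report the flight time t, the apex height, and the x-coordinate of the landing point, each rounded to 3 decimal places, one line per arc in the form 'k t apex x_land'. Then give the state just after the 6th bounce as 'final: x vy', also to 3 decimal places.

Arc 1: start y=10.240, vy=21.950 → t=4.901, apex=34.797, x_land=38.375, impact vy=-26.129
  bounce: vy ← 0.79·26.129 = 20.642
Arc 2: start y=0.000, vy=20.642 → t=4.208, apex=21.717, x_land=71.326, impact vy=-20.642
  bounce: vy ← 0.79·20.642 = 16.307
Arc 3: start y=0.000, vy=16.307 → t=3.325, apex=13.553, x_land=97.357, impact vy=-16.307
  bounce: vy ← 0.79·16.307 = 12.882
Arc 4: start y=0.000, vy=12.882 → t=2.626, apex=8.459, x_land=117.922, impact vy=-12.882
  bounce: vy ← 0.79·12.882 = 10.177
Arc 5: start y=0.000, vy=10.177 → t=2.075, apex=5.279, x_land=134.168, impact vy=-10.177
  bounce: vy ← 0.79·10.177 = 8.040
Arc 6: start y=0.000, vy=8.040 → t=1.639, apex=3.295, x_land=147.002, impact vy=-8.040
  bounce: vy ← 0.79·8.040 = 6.352

1 4.901 34.797 38.375
2 4.208 21.717 71.326
3 3.325 13.553 97.357
4 2.626 8.459 117.922
5 2.075 5.279 134.168
6 1.639 3.295 147.002
final: 147.002 6.352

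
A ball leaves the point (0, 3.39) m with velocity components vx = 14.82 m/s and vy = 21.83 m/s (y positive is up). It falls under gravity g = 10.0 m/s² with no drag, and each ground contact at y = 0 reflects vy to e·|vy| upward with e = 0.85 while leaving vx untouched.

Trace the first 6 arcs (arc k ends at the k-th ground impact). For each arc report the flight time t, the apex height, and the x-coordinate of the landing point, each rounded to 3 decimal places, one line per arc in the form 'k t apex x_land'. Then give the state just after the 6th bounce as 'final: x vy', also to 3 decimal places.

1 4.516 27.217 66.929
2 3.966 19.665 125.710
3 3.371 14.208 175.674
4 2.866 10.265 218.143
5 2.436 7.416 254.242
6 2.070 5.358 284.925
final: 284.925 8.799

Arc 1: start y=3.390, vy=21.830 → t=4.516, apex=27.217, x_land=66.929, impact vy=-23.331
  bounce: vy ← 0.85·23.331 = 19.832
Arc 2: start y=0.000, vy=19.832 → t=3.966, apex=19.665, x_land=125.710, impact vy=-19.832
  bounce: vy ← 0.85·19.832 = 16.857
Arc 3: start y=0.000, vy=16.857 → t=3.371, apex=14.208, x_land=175.674, impact vy=-16.857
  bounce: vy ← 0.85·16.857 = 14.328
Arc 4: start y=0.000, vy=14.328 → t=2.866, apex=10.265, x_land=218.143, impact vy=-14.328
  bounce: vy ← 0.85·14.328 = 12.179
Arc 5: start y=0.000, vy=12.179 → t=2.436, apex=7.416, x_land=254.242, impact vy=-12.179
  bounce: vy ← 0.85·12.179 = 10.352
Arc 6: start y=0.000, vy=10.352 → t=2.070, apex=5.358, x_land=284.925, impact vy=-10.352
  bounce: vy ← 0.85·10.352 = 8.799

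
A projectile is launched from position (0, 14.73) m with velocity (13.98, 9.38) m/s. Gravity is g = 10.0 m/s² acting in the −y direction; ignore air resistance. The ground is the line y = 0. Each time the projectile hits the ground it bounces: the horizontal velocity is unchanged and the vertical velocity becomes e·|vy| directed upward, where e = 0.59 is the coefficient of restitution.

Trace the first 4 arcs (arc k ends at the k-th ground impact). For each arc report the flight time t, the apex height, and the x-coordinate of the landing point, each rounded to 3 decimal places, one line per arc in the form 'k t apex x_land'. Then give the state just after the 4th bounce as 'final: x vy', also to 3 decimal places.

Arc 1: start y=14.730, vy=9.380 → t=2.894, apex=19.129, x_land=40.458, impact vy=-19.560
  bounce: vy ← 0.59·19.560 = 11.540
Arc 2: start y=0.000, vy=11.540 → t=2.308, apex=6.659, x_land=72.724, impact vy=-11.540
  bounce: vy ← 0.59·11.540 = 6.809
Arc 3: start y=0.000, vy=6.809 → t=1.362, apex=2.318, x_land=91.762, impact vy=-6.809
  bounce: vy ← 0.59·6.809 = 4.017
Arc 4: start y=0.000, vy=4.017 → t=0.803, apex=0.807, x_land=102.994, impact vy=-4.017
  bounce: vy ← 0.59·4.017 = 2.370

1 2.894 19.129 40.458
2 2.308 6.659 72.724
3 1.362 2.318 91.762
4 0.803 0.807 102.994
final: 102.994 2.370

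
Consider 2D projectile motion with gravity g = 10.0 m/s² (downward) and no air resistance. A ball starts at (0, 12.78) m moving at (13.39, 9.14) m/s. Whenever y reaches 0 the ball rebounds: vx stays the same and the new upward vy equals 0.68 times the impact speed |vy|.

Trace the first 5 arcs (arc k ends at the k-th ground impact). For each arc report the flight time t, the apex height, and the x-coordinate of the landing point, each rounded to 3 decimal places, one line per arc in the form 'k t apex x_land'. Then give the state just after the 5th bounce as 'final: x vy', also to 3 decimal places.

1 2.756 16.957 36.897
2 2.505 7.841 70.433
3 1.703 3.626 93.237
4 1.158 1.676 108.744
5 0.788 0.775 119.289
final: 119.289 2.678

Arc 1: start y=12.780, vy=9.140 → t=2.756, apex=16.957, x_land=36.897, impact vy=-18.416
  bounce: vy ← 0.68·18.416 = 12.523
Arc 2: start y=0.000, vy=12.523 → t=2.505, apex=7.841, x_land=70.433, impact vy=-12.523
  bounce: vy ← 0.68·12.523 = 8.515
Arc 3: start y=0.000, vy=8.515 → t=1.703, apex=3.626, x_land=93.237, impact vy=-8.515
  bounce: vy ← 0.68·8.515 = 5.790
Arc 4: start y=0.000, vy=5.790 → t=1.158, apex=1.676, x_land=108.744, impact vy=-5.790
  bounce: vy ← 0.68·5.790 = 3.938
Arc 5: start y=0.000, vy=3.938 → t=0.788, apex=0.775, x_land=119.289, impact vy=-3.938
  bounce: vy ← 0.68·3.938 = 2.678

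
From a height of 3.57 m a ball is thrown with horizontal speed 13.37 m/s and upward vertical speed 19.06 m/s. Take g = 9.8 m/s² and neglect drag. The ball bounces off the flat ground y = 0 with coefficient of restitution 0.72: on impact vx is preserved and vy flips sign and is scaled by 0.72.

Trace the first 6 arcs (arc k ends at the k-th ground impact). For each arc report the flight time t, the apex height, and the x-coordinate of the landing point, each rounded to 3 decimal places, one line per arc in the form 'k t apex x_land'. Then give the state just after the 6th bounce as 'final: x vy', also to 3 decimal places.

Arc 1: start y=3.570, vy=19.060 → t=4.069, apex=22.105, x_land=54.401, impact vy=-20.815
  bounce: vy ← 0.72·20.815 = 14.987
Arc 2: start y=0.000, vy=14.987 → t=3.059, apex=11.459, x_land=95.293, impact vy=-14.987
  bounce: vy ← 0.72·14.987 = 10.790
Arc 3: start y=0.000, vy=10.790 → t=2.202, apex=5.940, x_land=124.735, impact vy=-10.790
  bounce: vy ← 0.72·10.790 = 7.769
Arc 4: start y=0.000, vy=7.769 → t=1.586, apex=3.080, x_land=145.934, impact vy=-7.769
  bounce: vy ← 0.72·7.769 = 5.594
Arc 5: start y=0.000, vy=5.594 → t=1.142, apex=1.596, x_land=161.197, impact vy=-5.594
  bounce: vy ← 0.72·5.594 = 4.027
Arc 6: start y=0.000, vy=4.027 → t=0.822, apex=0.828, x_land=172.186, impact vy=-4.027
  bounce: vy ← 0.72·4.027 = 2.900

1 4.069 22.105 54.401
2 3.059 11.459 95.293
3 2.202 5.940 124.735
4 1.586 3.080 145.934
5 1.142 1.596 161.197
6 0.822 0.828 172.186
final: 172.186 2.900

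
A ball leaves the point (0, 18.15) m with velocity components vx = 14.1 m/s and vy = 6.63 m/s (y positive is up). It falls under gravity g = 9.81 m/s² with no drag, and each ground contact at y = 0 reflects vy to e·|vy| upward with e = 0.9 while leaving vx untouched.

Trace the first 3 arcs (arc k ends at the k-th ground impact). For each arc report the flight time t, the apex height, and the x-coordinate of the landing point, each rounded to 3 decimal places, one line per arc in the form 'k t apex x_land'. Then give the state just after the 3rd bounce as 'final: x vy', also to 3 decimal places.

Arc 1: start y=18.150, vy=6.630 → t=2.715, apex=20.390, x_land=38.278, impact vy=-20.001
  bounce: vy ← 0.9·20.001 = 18.001
Arc 2: start y=0.000, vy=18.001 → t=3.670, apex=16.516, x_land=90.025, impact vy=-18.001
  bounce: vy ← 0.9·18.001 = 16.201
Arc 3: start y=0.000, vy=16.201 → t=3.303, apex=13.378, x_land=136.597, impact vy=-16.201
  bounce: vy ← 0.9·16.201 = 14.581

1 2.715 20.390 38.278
2 3.670 16.516 90.025
3 3.303 13.378 136.597
final: 136.597 14.581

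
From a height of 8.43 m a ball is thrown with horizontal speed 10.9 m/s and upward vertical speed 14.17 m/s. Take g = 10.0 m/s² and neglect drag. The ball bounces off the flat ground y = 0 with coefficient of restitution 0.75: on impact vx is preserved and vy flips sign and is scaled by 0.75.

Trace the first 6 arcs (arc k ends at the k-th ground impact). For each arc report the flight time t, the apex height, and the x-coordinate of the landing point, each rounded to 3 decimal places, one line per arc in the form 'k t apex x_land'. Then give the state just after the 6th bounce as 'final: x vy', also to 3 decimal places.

Arc 1: start y=8.430, vy=14.170 → t=3.339, apex=18.469, x_land=36.395, impact vy=-19.219
  bounce: vy ← 0.75·19.219 = 14.415
Arc 2: start y=0.000, vy=14.415 → t=2.883, apex=10.389, x_land=67.818, impact vy=-14.415
  bounce: vy ← 0.75·14.415 = 10.811
Arc 3: start y=0.000, vy=10.811 → t=2.162, apex=5.844, x_land=91.386, impact vy=-10.811
  bounce: vy ← 0.75·10.811 = 8.108
Arc 4: start y=0.000, vy=8.108 → t=1.622, apex=3.287, x_land=109.062, impact vy=-8.108
  bounce: vy ← 0.75·8.108 = 6.081
Arc 5: start y=0.000, vy=6.081 → t=1.216, apex=1.849, x_land=122.319, impact vy=-6.081
  bounce: vy ← 0.75·6.081 = 4.561
Arc 6: start y=0.000, vy=4.561 → t=0.912, apex=1.040, x_land=132.262, impact vy=-4.561
  bounce: vy ← 0.75·4.561 = 3.421

1 3.339 18.469 36.395
2 2.883 10.389 67.818
3 2.162 5.844 91.386
4 1.622 3.287 109.062
5 1.216 1.849 122.319
6 0.912 1.040 132.262
final: 132.262 3.421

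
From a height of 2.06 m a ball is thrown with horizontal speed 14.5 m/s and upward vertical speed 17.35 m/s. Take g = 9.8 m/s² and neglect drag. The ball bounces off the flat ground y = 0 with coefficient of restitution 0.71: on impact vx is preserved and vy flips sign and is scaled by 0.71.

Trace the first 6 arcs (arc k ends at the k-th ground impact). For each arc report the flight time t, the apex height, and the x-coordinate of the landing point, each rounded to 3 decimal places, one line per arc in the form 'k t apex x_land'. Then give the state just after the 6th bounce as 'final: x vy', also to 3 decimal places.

1 3.656 17.418 53.009
2 2.677 8.781 91.830
3 1.901 4.426 119.392
4 1.350 2.231 138.962
5 0.958 1.125 152.856
6 0.680 0.567 162.721
final: 162.721 2.367

Arc 1: start y=2.060, vy=17.350 → t=3.656, apex=17.418, x_land=53.009, impact vy=-18.477
  bounce: vy ← 0.71·18.477 = 13.119
Arc 2: start y=0.000, vy=13.119 → t=2.677, apex=8.781, x_land=91.830, impact vy=-13.119
  bounce: vy ← 0.71·13.119 = 9.314
Arc 3: start y=0.000, vy=9.314 → t=1.901, apex=4.426, x_land=119.392, impact vy=-9.314
  bounce: vy ← 0.71·9.314 = 6.613
Arc 4: start y=0.000, vy=6.613 → t=1.350, apex=2.231, x_land=138.962, impact vy=-6.613
  bounce: vy ← 0.71·6.613 = 4.695
Arc 5: start y=0.000, vy=4.695 → t=0.958, apex=1.125, x_land=152.856, impact vy=-4.695
  bounce: vy ← 0.71·4.695 = 3.334
Arc 6: start y=0.000, vy=3.334 → t=0.680, apex=0.567, x_land=162.721, impact vy=-3.334
  bounce: vy ← 0.71·3.334 = 2.367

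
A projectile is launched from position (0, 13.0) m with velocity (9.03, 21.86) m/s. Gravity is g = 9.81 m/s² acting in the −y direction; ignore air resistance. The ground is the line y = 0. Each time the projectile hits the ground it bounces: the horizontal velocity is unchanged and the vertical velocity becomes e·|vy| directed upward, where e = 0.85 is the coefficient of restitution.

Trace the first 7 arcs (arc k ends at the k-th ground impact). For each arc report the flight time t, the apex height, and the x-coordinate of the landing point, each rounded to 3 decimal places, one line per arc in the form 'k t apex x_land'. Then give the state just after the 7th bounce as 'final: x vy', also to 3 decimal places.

Arc 1: start y=13.000, vy=21.860 → t=4.988, apex=37.356, x_land=45.042, impact vy=-27.072
  bounce: vy ← 0.85·27.072 = 23.012
Arc 2: start y=0.000, vy=23.012 → t=4.691, apex=26.990, x_land=87.406, impact vy=-23.012
  bounce: vy ← 0.85·23.012 = 19.560
Arc 3: start y=0.000, vy=19.560 → t=3.988, apex=19.500, x_land=123.415, impact vy=-19.560
  bounce: vy ← 0.85·19.560 = 16.626
Arc 4: start y=0.000, vy=16.626 → t=3.390, apex=14.089, x_land=154.023, impact vy=-16.626
  bounce: vy ← 0.85·16.626 = 14.132
Arc 5: start y=0.000, vy=14.132 → t=2.881, apex=10.179, x_land=180.040, impact vy=-14.132
  bounce: vy ← 0.85·14.132 = 12.012
Arc 6: start y=0.000, vy=12.012 → t=2.449, apex=7.354, x_land=202.154, impact vy=-12.012
  bounce: vy ← 0.85·12.012 = 10.210
Arc 7: start y=0.000, vy=10.210 → t=2.082, apex=5.314, x_land=220.951, impact vy=-10.210
  bounce: vy ← 0.85·10.210 = 8.679

1 4.988 37.356 45.042
2 4.691 26.990 87.406
3 3.988 19.500 123.415
4 3.390 14.089 154.023
5 2.881 10.179 180.040
6 2.449 7.354 202.154
7 2.082 5.314 220.951
final: 220.951 8.679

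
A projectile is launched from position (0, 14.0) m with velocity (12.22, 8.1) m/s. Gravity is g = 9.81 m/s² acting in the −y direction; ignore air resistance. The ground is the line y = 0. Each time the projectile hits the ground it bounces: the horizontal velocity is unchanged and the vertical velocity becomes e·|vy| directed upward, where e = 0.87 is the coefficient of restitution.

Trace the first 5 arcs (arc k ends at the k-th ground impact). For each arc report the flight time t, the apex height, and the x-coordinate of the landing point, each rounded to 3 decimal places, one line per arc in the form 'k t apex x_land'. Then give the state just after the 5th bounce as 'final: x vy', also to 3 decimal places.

1 2.706 17.344 33.069
2 3.272 13.128 73.052
3 2.847 9.936 107.837
4 2.477 7.521 138.100
5 2.155 5.693 164.429
final: 164.429 9.194

Arc 1: start y=14.000, vy=8.100 → t=2.706, apex=17.344, x_land=33.069, impact vy=-18.447
  bounce: vy ← 0.87·18.447 = 16.049
Arc 2: start y=0.000, vy=16.049 → t=3.272, apex=13.128, x_land=73.052, impact vy=-16.049
  bounce: vy ← 0.87·16.049 = 13.962
Arc 3: start y=0.000, vy=13.962 → t=2.847, apex=9.936, x_land=107.837, impact vy=-13.962
  bounce: vy ← 0.87·13.962 = 12.147
Arc 4: start y=0.000, vy=12.147 → t=2.477, apex=7.521, x_land=138.100, impact vy=-12.147
  bounce: vy ← 0.87·12.147 = 10.568
Arc 5: start y=0.000, vy=10.568 → t=2.155, apex=5.693, x_land=164.429, impact vy=-10.568
  bounce: vy ← 0.87·10.568 = 9.194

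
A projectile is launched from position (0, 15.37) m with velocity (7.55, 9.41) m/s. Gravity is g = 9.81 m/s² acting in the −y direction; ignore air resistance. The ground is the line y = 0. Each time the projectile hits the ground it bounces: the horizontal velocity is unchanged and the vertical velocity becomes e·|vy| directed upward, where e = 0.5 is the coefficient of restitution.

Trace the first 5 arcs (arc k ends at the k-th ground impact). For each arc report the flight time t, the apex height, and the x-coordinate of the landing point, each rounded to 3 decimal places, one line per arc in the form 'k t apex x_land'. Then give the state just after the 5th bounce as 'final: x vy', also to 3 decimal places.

1 2.973 19.883 22.443
2 2.013 4.971 37.644
3 1.007 1.243 45.244
4 0.503 0.311 49.045
5 0.252 0.078 50.945
final: 50.945 0.617

Arc 1: start y=15.370, vy=9.410 → t=2.973, apex=19.883, x_land=22.443, impact vy=-19.751
  bounce: vy ← 0.5·19.751 = 9.876
Arc 2: start y=0.000, vy=9.876 → t=2.013, apex=4.971, x_land=37.644, impact vy=-9.876
  bounce: vy ← 0.5·9.876 = 4.938
Arc 3: start y=0.000, vy=4.938 → t=1.007, apex=1.243, x_land=45.244, impact vy=-4.938
  bounce: vy ← 0.5·4.938 = 2.469
Arc 4: start y=0.000, vy=2.469 → t=0.503, apex=0.311, x_land=49.045, impact vy=-2.469
  bounce: vy ← 0.5·2.469 = 1.234
Arc 5: start y=0.000, vy=1.234 → t=0.252, apex=0.078, x_land=50.945, impact vy=-1.234
  bounce: vy ← 0.5·1.234 = 0.617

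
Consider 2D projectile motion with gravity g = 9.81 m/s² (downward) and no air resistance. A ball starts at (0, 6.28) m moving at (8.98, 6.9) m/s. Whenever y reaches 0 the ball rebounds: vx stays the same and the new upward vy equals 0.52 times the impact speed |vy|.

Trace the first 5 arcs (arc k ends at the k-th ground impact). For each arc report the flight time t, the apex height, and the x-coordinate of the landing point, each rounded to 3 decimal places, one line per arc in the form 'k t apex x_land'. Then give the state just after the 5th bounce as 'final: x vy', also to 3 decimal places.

1 2.036 8.707 18.280
2 1.386 2.354 30.723
3 0.721 0.637 37.193
4 0.375 0.172 40.558
5 0.195 0.047 42.307
final: 42.307 0.497

Arc 1: start y=6.280, vy=6.900 → t=2.036, apex=8.707, x_land=18.280, impact vy=-13.070
  bounce: vy ← 0.52·13.070 = 6.796
Arc 2: start y=0.000, vy=6.796 → t=1.386, apex=2.354, x_land=30.723, impact vy=-6.796
  bounce: vy ← 0.52·6.796 = 3.534
Arc 3: start y=0.000, vy=3.534 → t=0.721, apex=0.637, x_land=37.193, impact vy=-3.534
  bounce: vy ← 0.52·3.534 = 1.838
Arc 4: start y=0.000, vy=1.838 → t=0.375, apex=0.172, x_land=40.558, impact vy=-1.838
  bounce: vy ← 0.52·1.838 = 0.956
Arc 5: start y=0.000, vy=0.956 → t=0.195, apex=0.047, x_land=42.307, impact vy=-0.956
  bounce: vy ← 0.52·0.956 = 0.497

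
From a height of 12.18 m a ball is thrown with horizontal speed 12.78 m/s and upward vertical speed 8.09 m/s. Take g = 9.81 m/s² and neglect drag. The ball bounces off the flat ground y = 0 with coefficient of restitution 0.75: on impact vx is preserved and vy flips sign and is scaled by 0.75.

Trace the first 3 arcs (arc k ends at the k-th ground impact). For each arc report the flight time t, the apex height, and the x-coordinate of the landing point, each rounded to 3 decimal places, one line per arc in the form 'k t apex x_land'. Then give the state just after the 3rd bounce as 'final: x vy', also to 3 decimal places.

Arc 1: start y=12.180, vy=8.090 → t=2.603, apex=15.516, x_land=33.269, impact vy=-17.448
  bounce: vy ← 0.75·17.448 = 13.086
Arc 2: start y=0.000, vy=13.086 → t=2.668, apex=8.728, x_land=67.364, impact vy=-13.086
  bounce: vy ← 0.75·13.086 = 9.814
Arc 3: start y=0.000, vy=9.814 → t=2.001, apex=4.909, x_land=92.935, impact vy=-9.814
  bounce: vy ← 0.75·9.814 = 7.361

1 2.603 15.516 33.269
2 2.668 8.728 67.364
3 2.001 4.909 92.935
final: 92.935 7.361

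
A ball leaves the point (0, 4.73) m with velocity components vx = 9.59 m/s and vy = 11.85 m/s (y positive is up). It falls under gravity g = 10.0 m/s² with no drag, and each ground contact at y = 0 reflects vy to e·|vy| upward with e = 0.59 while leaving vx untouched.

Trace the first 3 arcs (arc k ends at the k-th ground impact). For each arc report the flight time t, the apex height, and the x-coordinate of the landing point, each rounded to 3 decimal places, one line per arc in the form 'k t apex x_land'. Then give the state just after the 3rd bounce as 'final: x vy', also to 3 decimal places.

1 2.718 11.751 26.066
2 1.809 4.091 43.414
3 1.067 1.424 53.650
final: 53.650 3.149

Arc 1: start y=4.730, vy=11.850 → t=2.718, apex=11.751, x_land=26.066, impact vy=-15.330
  bounce: vy ← 0.59·15.330 = 9.045
Arc 2: start y=0.000, vy=9.045 → t=1.809, apex=4.091, x_land=43.414, impact vy=-9.045
  bounce: vy ← 0.59·9.045 = 5.337
Arc 3: start y=0.000, vy=5.337 → t=1.067, apex=1.424, x_land=53.650, impact vy=-5.337
  bounce: vy ← 0.59·5.337 = 3.149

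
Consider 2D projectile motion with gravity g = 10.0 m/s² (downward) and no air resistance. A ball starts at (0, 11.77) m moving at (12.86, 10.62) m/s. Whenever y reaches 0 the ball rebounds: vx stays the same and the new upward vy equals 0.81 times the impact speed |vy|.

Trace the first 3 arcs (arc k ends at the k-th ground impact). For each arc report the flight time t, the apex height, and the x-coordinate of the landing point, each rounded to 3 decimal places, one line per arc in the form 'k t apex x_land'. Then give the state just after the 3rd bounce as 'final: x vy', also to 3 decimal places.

1 2.928 17.409 37.654
2 3.023 11.422 76.528
3 2.449 7.494 108.016
final: 108.016 9.917

Arc 1: start y=11.770, vy=10.620 → t=2.928, apex=17.409, x_land=37.654, impact vy=-18.660
  bounce: vy ← 0.81·18.660 = 15.114
Arc 2: start y=0.000, vy=15.114 → t=3.023, apex=11.422, x_land=76.528, impact vy=-15.114
  bounce: vy ← 0.81·15.114 = 12.243
Arc 3: start y=0.000, vy=12.243 → t=2.449, apex=7.494, x_land=108.016, impact vy=-12.243
  bounce: vy ← 0.81·12.243 = 9.917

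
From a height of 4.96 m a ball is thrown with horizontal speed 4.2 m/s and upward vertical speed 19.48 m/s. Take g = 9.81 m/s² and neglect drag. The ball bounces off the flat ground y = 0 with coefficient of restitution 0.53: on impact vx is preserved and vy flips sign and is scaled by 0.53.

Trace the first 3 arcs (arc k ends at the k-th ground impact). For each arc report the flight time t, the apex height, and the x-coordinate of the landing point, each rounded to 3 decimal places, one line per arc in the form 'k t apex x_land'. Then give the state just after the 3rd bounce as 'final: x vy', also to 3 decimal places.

1 4.212 24.301 17.689
2 2.359 6.826 27.598
3 1.250 1.917 32.850
final: 32.850 3.251

Arc 1: start y=4.960, vy=19.480 → t=4.212, apex=24.301, x_land=17.689, impact vy=-21.835
  bounce: vy ← 0.53·21.835 = 11.573
Arc 2: start y=0.000, vy=11.573 → t=2.359, apex=6.826, x_land=27.598, impact vy=-11.573
  bounce: vy ← 0.53·11.573 = 6.134
Arc 3: start y=0.000, vy=6.134 → t=1.250, apex=1.917, x_land=32.850, impact vy=-6.134
  bounce: vy ← 0.53·6.134 = 3.251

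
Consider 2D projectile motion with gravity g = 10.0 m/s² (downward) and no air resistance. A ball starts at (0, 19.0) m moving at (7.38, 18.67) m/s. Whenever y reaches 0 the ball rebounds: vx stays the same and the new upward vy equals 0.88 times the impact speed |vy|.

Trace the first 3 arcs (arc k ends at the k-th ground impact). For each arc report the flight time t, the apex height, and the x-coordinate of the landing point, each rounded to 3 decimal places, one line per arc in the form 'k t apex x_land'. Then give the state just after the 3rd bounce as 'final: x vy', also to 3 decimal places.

1 4.566 36.428 33.699
2 4.751 28.210 68.758
3 4.181 21.846 99.610
final: 99.610 18.394

Arc 1: start y=19.000, vy=18.670 → t=4.566, apex=36.428, x_land=33.699, impact vy=-26.992
  bounce: vy ← 0.88·26.992 = 23.753
Arc 2: start y=0.000, vy=23.753 → t=4.751, apex=28.210, x_land=68.758, impact vy=-23.753
  bounce: vy ← 0.88·23.753 = 20.903
Arc 3: start y=0.000, vy=20.903 → t=4.181, apex=21.846, x_land=99.610, impact vy=-20.903
  bounce: vy ← 0.88·20.903 = 18.394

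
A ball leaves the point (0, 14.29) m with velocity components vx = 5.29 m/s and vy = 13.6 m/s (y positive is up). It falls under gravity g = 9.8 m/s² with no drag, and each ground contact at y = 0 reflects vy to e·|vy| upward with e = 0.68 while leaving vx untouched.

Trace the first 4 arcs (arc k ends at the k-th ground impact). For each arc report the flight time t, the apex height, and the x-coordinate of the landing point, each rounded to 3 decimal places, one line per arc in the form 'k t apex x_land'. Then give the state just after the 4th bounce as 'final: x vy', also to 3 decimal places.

1 3.588 23.727 18.982
2 2.993 10.971 34.813
3 2.035 5.073 45.578
4 1.384 2.346 52.899
final: 52.899 4.611

Arc 1: start y=14.290, vy=13.600 → t=3.588, apex=23.727, x_land=18.982, impact vy=-21.565
  bounce: vy ← 0.68·21.565 = 14.664
Arc 2: start y=0.000, vy=14.664 → t=2.993, apex=10.971, x_land=34.813, impact vy=-14.664
  bounce: vy ← 0.68·14.664 = 9.972
Arc 3: start y=0.000, vy=9.972 → t=2.035, apex=5.073, x_land=45.578, impact vy=-9.972
  bounce: vy ← 0.68·9.972 = 6.781
Arc 4: start y=0.000, vy=6.781 → t=1.384, apex=2.346, x_land=52.899, impact vy=-6.781
  bounce: vy ← 0.68·6.781 = 4.611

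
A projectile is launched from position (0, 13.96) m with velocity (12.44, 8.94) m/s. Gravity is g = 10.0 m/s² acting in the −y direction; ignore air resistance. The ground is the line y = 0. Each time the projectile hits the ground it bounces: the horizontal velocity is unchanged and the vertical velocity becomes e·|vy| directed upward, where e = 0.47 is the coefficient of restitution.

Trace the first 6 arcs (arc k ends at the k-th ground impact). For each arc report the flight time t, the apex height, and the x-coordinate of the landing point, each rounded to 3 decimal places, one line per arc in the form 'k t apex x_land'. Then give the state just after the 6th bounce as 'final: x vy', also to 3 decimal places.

1 2.789 17.956 34.696
2 1.781 3.967 56.856
3 0.837 0.876 67.271
4 0.394 0.194 72.166
5 0.185 0.043 74.467
6 0.087 0.009 75.548
final: 75.548 0.204

Arc 1: start y=13.960, vy=8.940 → t=2.789, apex=17.956, x_land=34.696, impact vy=-18.951
  bounce: vy ← 0.47·18.951 = 8.907
Arc 2: start y=0.000, vy=8.907 → t=1.781, apex=3.967, x_land=56.856, impact vy=-8.907
  bounce: vy ← 0.47·8.907 = 4.186
Arc 3: start y=0.000, vy=4.186 → t=0.837, apex=0.876, x_land=67.271, impact vy=-4.186
  bounce: vy ← 0.47·4.186 = 1.968
Arc 4: start y=0.000, vy=1.968 → t=0.394, apex=0.194, x_land=72.166, impact vy=-1.968
  bounce: vy ← 0.47·1.968 = 0.925
Arc 5: start y=0.000, vy=0.925 → t=0.185, apex=0.043, x_land=74.467, impact vy=-0.925
  bounce: vy ← 0.47·0.925 = 0.435
Arc 6: start y=0.000, vy=0.435 → t=0.087, apex=0.009, x_land=75.548, impact vy=-0.435
  bounce: vy ← 0.47·0.435 = 0.204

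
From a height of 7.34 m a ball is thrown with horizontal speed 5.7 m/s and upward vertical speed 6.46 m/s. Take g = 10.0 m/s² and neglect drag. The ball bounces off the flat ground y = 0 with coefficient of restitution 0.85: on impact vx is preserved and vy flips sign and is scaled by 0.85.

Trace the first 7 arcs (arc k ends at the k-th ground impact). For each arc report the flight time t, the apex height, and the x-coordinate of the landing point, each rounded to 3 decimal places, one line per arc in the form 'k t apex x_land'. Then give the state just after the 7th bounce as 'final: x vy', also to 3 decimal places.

Arc 1: start y=7.340, vy=6.460 → t=2.019, apex=9.427, x_land=11.509, impact vy=-13.731
  bounce: vy ← 0.85·13.731 = 11.671
Arc 2: start y=0.000, vy=11.671 → t=2.334, apex=6.811, x_land=24.814, impact vy=-11.671
  bounce: vy ← 0.85·11.671 = 9.920
Arc 3: start y=0.000, vy=9.920 → t=1.984, apex=4.921, x_land=36.123, impact vy=-9.920
  bounce: vy ← 0.85·9.920 = 8.432
Arc 4: start y=0.000, vy=8.432 → t=1.686, apex=3.555, x_land=45.736, impact vy=-8.432
  bounce: vy ← 0.85·8.432 = 7.168
Arc 5: start y=0.000, vy=7.168 → t=1.434, apex=2.569, x_land=53.907, impact vy=-7.168
  bounce: vy ← 0.85·7.168 = 6.092
Arc 6: start y=0.000, vy=6.092 → t=1.218, apex=1.856, x_land=60.852, impact vy=-6.092
  bounce: vy ← 0.85·6.092 = 5.179
Arc 7: start y=0.000, vy=5.179 → t=1.036, apex=1.341, x_land=66.756, impact vy=-5.179
  bounce: vy ← 0.85·5.179 = 4.402

1 2.019 9.427 11.509
2 2.334 6.811 24.814
3 1.984 4.921 36.123
4 1.686 3.555 45.736
5 1.434 2.569 53.907
6 1.218 1.856 60.852
7 1.036 1.341 66.756
final: 66.756 4.402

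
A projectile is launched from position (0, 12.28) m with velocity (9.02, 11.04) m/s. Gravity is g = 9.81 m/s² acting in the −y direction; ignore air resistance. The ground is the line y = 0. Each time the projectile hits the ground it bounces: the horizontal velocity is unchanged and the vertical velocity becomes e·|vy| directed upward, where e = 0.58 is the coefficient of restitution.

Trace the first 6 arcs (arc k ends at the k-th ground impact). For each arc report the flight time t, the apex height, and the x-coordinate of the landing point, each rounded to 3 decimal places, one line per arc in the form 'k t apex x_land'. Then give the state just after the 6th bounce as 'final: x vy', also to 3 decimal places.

1 3.067 18.492 27.665
2 2.252 6.221 47.981
3 1.306 2.093 59.764
4 0.758 0.704 66.598
5 0.439 0.237 70.562
6 0.255 0.080 72.861
final: 72.861 0.725

Arc 1: start y=12.280, vy=11.040 → t=3.067, apex=18.492, x_land=27.665, impact vy=-19.048
  bounce: vy ← 0.58·19.048 = 11.048
Arc 2: start y=0.000, vy=11.048 → t=2.252, apex=6.221, x_land=47.981, impact vy=-11.048
  bounce: vy ← 0.58·11.048 = 6.408
Arc 3: start y=0.000, vy=6.408 → t=1.306, apex=2.093, x_land=59.764, impact vy=-6.408
  bounce: vy ← 0.58·6.408 = 3.716
Arc 4: start y=0.000, vy=3.716 → t=0.758, apex=0.704, x_land=66.598, impact vy=-3.716
  bounce: vy ← 0.58·3.716 = 2.156
Arc 5: start y=0.000, vy=2.156 → t=0.439, apex=0.237, x_land=70.562, impact vy=-2.156
  bounce: vy ← 0.58·2.156 = 1.250
Arc 6: start y=0.000, vy=1.250 → t=0.255, apex=0.080, x_land=72.861, impact vy=-1.250
  bounce: vy ← 0.58·1.250 = 0.725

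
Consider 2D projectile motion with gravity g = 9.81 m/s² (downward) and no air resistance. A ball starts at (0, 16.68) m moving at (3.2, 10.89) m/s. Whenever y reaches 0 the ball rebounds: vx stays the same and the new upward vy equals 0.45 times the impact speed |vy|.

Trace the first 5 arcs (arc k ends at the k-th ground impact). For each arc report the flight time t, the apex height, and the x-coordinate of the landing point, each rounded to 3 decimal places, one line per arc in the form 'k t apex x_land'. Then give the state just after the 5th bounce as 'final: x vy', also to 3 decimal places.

Arc 1: start y=16.680, vy=10.890 → t=3.263, apex=22.724, x_land=10.440, impact vy=-21.115
  bounce: vy ← 0.45·21.115 = 9.502
Arc 2: start y=0.000, vy=9.502 → t=1.937, apex=4.602, x_land=16.639, impact vy=-9.502
  bounce: vy ← 0.45·9.502 = 4.276
Arc 3: start y=0.000, vy=4.276 → t=0.872, apex=0.932, x_land=19.429, impact vy=-4.276
  bounce: vy ← 0.45·4.276 = 1.924
Arc 4: start y=0.000, vy=1.924 → t=0.392, apex=0.189, x_land=20.684, impact vy=-1.924
  bounce: vy ← 0.45·1.924 = 0.866
Arc 5: start y=0.000, vy=0.866 → t=0.177, apex=0.038, x_land=21.249, impact vy=-0.866
  bounce: vy ← 0.45·0.866 = 0.390

1 3.263 22.724 10.440
2 1.937 4.602 16.639
3 0.872 0.932 19.429
4 0.392 0.189 20.684
5 0.177 0.038 21.249
final: 21.249 0.390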